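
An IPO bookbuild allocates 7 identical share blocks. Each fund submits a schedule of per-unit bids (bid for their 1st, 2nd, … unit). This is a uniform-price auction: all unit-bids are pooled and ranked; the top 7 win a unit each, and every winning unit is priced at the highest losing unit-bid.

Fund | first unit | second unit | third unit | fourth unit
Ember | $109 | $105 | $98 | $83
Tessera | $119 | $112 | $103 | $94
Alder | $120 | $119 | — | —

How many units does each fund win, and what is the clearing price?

Pooled unit-bids ranked (top 7): 120 (Alder-1), 119 (Tessera-1), 119 (Alder-2), 112 (Tessera-2), 109 (Ember-1), 105 (Ember-2), 103 (Tessera-3)
Highest rejected unit-bid = $98.
Allocation: Alder 2, Ember 2, Tessera 3.

Alder 2, Ember 2, Tessera 3; clearing price $98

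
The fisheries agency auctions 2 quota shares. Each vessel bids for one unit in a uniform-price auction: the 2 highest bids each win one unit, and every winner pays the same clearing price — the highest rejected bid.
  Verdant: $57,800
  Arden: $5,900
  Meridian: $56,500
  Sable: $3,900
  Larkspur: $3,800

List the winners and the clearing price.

Verdant, Meridian; each pays $5,900

Bids ranked high→low: 57,800 (Verdant), 56,500 (Meridian), 5,900 (Arden), 3,900 (Sable), …
The 2 highest are Verdant, Meridian.
Clearing price = highest rejected bid = $5,900.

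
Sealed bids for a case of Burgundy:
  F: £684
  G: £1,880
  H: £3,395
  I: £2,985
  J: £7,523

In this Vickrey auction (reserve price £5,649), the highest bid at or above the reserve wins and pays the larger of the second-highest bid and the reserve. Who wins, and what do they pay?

J pays £5,649

Bids ranked: 7,523 (J) > 3,395 (H) > 2,985 (I) > 1,880 (G) > 684 (F)
Highest eligible bid: J at £7,523.
Second-highest bid £3,395 is below the reserve £5,649, so the reserve binds → payment £5,649.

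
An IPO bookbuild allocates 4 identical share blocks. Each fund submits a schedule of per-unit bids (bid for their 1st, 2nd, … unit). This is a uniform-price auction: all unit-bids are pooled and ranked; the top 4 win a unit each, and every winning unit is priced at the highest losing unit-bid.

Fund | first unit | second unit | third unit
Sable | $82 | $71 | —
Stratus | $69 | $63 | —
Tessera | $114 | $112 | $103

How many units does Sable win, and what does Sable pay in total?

Sable: 1 unit, pays $71

Merging the schedules and taking the best 4: 114 (Tessera-1), 112 (Tessera-2), 103 (Tessera-3), 82 (Sable-1)
The (k+1)-th unit-bid is $71.
Sable wins 1 unit(s) at $71 each.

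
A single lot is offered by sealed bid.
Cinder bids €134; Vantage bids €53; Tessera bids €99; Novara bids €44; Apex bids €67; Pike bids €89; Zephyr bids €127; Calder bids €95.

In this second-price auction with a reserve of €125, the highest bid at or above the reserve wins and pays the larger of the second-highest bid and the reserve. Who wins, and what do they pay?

Sorting bids: 134 (Cinder) > 127 (Zephyr) > 99 (Tessera) > 95 (Calder) > 89 (Pike) > 67 (Apex) > …
Highest eligible bid: Cinder at €134.
Second-highest bid €127 exceeds the reserve €125 → payment €127.

Cinder pays €127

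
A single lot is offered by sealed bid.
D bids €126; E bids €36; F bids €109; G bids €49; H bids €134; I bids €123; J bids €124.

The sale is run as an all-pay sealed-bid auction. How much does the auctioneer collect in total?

Bids ranked: 134 (H) > 126 (D) > 124 (J) > 123 (I) > 109 (F) > 49 (G) > …
Every bidder forfeits their bid regardless of winning.
Revenue = 126 + 36 + 109 + 49 + 134 + 123 + 124 = €701.

Total revenue: €701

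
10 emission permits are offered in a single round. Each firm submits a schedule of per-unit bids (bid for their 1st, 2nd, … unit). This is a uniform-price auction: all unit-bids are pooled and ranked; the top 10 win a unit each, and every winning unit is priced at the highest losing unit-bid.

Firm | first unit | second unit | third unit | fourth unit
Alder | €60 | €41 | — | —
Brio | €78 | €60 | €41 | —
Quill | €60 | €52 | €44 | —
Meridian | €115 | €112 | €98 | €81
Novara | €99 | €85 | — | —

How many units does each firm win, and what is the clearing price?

Alder 1, Brio 2, Meridian 4, Novara 2, Quill 1; clearing price €52

Merging the schedules and taking the best 10: 115 (Meridian-1), 112 (Meridian-2), 99 (Novara-1), 98 (Meridian-3), 85 (Novara-2), 81 (Meridian-4), 78 (Brio-1), 60 (Alder-1), 60 (Brio-2), 60 (Quill-1)
The (k+1)-th unit-bid is €52.
Allocation: Alder 1, Brio 2, Meridian 4, Novara 2, Quill 1.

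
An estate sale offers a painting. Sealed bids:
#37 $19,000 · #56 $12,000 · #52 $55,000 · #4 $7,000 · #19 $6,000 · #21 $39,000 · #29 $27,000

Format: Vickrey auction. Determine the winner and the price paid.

#52 pays $39,000

Bids ranked: 55,000 (#52) > 39,000 (#21) > 27,000 (#29) > 19,000 (#37) > 12,000 (#56) > 7,000 (#4) > …
#52 is highest; pays the second-highest bid, $39,000.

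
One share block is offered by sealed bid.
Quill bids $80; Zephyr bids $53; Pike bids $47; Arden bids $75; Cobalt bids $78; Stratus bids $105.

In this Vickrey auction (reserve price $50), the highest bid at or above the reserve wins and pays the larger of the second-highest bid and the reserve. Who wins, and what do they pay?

Vickrey auction (reserve price $50): the highest bid at or above the reserve wins and pays the larger of the second-highest bid and the reserve.
Bids ranked: 105 (Stratus) > 80 (Quill) > 78 (Cobalt) > 75 (Arden) > 53 (Zephyr) > 47 (Pike)
Highest eligible bid: Stratus at $105.
Second-highest bid $80 exceeds the reserve $50 → payment $80.

Stratus pays $80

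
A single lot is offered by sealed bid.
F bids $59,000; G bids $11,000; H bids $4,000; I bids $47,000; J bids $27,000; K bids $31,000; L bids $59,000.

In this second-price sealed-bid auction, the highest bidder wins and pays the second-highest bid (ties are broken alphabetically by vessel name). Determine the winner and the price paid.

F pays $59,000

Sorting bids: 59,000 (F) > 59,000 (L) > 47,000 (I) > 31,000 (K) > 27,000 (J) > 11,000 (G) > …
Tie at $59,000 → F wins by tie-break.
F wins with the highest bid; price is set by the runner-up at $59,000.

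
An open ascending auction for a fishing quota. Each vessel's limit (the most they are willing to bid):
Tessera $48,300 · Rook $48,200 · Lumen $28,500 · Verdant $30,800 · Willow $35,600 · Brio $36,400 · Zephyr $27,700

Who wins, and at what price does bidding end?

Tessera wins at $48,200

Limits ranked: 48,300 (Tessera) > 48,200 (Rook) > 36,400 (Brio) > 35,600 (Willow) > 30,800 (Verdant) > 28,500 (Lumen) > …
Once the price passes $48,200, only Tessera is left; the hammer falls at Rook's limit of $48,200.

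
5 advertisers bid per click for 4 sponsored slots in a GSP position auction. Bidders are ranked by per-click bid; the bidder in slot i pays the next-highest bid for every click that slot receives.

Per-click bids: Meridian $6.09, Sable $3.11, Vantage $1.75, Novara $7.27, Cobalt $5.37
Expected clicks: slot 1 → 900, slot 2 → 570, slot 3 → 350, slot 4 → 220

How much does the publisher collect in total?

Total revenue: $10015.40

Per-click bids in order: $7.27 (Novara) > $6.09 (Meridian) > $5.37 (Cobalt) > $3.11 (Sable) > $1.75 (Vantage)
Slot 1: Novara pays $6.09 × 900 = $5481.00
Slot 2: Meridian pays $5.37 × 570 = $3060.90
Slot 3: Cobalt pays $3.11 × 350 = $1088.50
Slot 4: Sable pays $1.75 × 220 = $385.00
Total = $10015.40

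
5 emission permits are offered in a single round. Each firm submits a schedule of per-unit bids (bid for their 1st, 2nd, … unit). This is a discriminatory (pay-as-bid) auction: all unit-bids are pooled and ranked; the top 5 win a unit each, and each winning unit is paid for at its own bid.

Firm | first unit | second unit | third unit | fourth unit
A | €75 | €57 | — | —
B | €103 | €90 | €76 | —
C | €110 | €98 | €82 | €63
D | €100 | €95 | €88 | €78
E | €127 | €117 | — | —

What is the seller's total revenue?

Total revenue: €557

Merging the schedules and taking the best 5: 127 (E-1), 117 (E-2), 110 (C-1), 103 (B-1), 100 (D-1)
Next rejected bid: €98 (not a price — pay-as-bid).
Each winning unit pays its own bid.
Revenue = 127 + 117 + 110 + 103 + 100 = €557.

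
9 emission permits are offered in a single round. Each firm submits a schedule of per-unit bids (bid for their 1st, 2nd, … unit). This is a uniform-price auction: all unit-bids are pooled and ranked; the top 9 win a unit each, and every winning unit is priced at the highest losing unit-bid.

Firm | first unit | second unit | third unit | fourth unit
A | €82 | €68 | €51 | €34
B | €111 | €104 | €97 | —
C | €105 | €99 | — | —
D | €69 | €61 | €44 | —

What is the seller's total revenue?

Total revenue: €459

All unit-bids, highest first — top 9: 111 (B-1), 105 (C-1), 104 (B-2), 99 (C-2), 97 (B-3), 82 (A-1), 69 (D-1), 68 (A-2), 61 (D-2)
The (k+1)-th unit-bid is €51.
Allocation: A 2, B 3, C 2, D 2. Every unit priced at €51.
Revenue = 9 × 51 = €459.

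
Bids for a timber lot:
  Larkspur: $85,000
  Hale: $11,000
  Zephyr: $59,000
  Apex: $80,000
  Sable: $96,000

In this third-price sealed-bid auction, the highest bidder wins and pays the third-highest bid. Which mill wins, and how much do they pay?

Bids in order: 96,000 (Sable) > 85,000 (Larkspur) > 80,000 (Apex) > 59,000 (Zephyr) > 11,000 (Hale)
Sable wins; payment is bid #3 in the ranking = $80,000.

Sable pays $80,000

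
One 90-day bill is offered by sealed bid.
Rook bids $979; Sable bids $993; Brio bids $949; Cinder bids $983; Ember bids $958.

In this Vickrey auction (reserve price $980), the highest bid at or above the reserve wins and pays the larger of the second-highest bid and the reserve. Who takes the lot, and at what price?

Rule: the highest bid at or above the reserve wins and pays the larger of the second-highest bid and the reserve.
Sorting bids: 993 (Sable) > 983 (Cinder) > 979 (Rook) > 958 (Ember) > 949 (Brio)
Highest eligible bid: Sable at $993.
Second-highest bid $983 exceeds the reserve $980 → payment $983.

Sable pays $983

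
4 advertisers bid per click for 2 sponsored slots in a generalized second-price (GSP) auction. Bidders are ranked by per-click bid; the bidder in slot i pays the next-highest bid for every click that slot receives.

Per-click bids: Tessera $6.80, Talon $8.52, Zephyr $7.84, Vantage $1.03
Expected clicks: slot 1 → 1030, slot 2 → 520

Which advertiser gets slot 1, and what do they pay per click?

Sorting advertisers: $8.52 (Talon) > $7.84 (Zephyr) > $6.80 (Tessera) > …
Slot 1 goes to the first-ranked bidder, Talon, who pays the next bid down: $7.84/click.

Talon; $7.84 per click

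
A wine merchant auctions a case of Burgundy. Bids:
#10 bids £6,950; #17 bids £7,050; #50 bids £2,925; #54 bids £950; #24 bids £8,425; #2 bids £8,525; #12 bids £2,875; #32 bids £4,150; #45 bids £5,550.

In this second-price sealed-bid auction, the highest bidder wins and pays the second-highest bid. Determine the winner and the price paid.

Rule: the highest bidder wins and pays the second-highest bid.
Bids in order: 8,525 (#2) > 8,425 (#24) > 7,050 (#17) > 6,950 (#10) > 5,550 (#45) > 4,150 (#32) > …
#2 is highest; pays the second-highest bid, £8,425.

#2 pays £8,425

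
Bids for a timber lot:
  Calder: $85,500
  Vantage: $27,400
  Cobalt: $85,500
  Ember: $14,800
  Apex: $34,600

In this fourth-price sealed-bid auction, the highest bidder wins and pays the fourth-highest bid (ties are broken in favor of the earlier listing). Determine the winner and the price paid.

Calder pays $27,400

Sorting bids: 85,500 (Calder) > 85,500 (Cobalt) > 34,600 (Apex) > 27,400 (Vantage) > 14,800 (Ember)
Calder and Cobalt tie at $85,500; tie-break gives it to Calder.
Calder is highest; pays the fourth-highest bid, $27,400.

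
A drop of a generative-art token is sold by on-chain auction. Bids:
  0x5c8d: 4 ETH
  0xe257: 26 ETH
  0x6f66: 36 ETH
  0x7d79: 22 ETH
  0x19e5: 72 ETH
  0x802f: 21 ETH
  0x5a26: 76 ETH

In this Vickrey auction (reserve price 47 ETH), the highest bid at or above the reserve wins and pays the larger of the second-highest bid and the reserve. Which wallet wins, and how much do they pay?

0x5a26 pays 72 ETH

Sorting bids: 76 (0x5a26) > 72 (0x19e5) > 36 (0x6f66) > 26 (0xe257) > 22 (0x7d79) > 21 (0x802f) > …
Highest eligible bid: 0x5a26 at 76 ETH.
max(second-highest 72 ETH, reserve 47 ETH) = 72 ETH; the reserve does not bind.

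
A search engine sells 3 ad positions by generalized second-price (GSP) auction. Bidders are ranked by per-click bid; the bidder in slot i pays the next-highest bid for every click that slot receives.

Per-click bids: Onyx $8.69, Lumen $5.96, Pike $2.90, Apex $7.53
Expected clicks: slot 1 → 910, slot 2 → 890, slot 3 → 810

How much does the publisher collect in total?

Per-click bids in order: $8.69 (Onyx) > $7.53 (Apex) > $5.96 (Lumen) > $2.90 (Pike)
Slot 1: Onyx pays $7.53 × 910 = $6852.30
Slot 2: Apex pays $5.96 × 890 = $5304.40
Slot 3: Lumen pays $2.90 × 810 = $2349.00
Total = $14505.70

Total revenue: $14505.70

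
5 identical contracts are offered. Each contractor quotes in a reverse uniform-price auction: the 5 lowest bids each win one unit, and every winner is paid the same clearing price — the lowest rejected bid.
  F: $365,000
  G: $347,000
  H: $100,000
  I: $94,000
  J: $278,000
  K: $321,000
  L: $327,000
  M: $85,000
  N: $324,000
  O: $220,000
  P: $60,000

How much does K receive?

Bids ranked low→high: 60,000 (P), 85,000 (M), 94,000 (I), 100,000 (H), 220,000 (O), 278,000 (J), 321,000 (K), …
Winners (5 units): P, M, I, H, O.
Lowest unsuccessful bid: $278,000 → clearing price.
K does not win → is paid $0.

K is paid $0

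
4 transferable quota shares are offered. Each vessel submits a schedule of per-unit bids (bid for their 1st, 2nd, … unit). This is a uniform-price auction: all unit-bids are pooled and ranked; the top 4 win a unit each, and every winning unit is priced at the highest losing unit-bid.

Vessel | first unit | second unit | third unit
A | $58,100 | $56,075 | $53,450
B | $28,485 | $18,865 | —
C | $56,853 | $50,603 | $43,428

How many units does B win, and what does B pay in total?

B: 0 units, pays $0

Pooled unit-bids ranked (top 4): 58,100 (A-1), 56,853 (C-1), 56,075 (A-2), 53,450 (A-3)
The (k+1)-th unit-bid is $50,603.
B wins 0 unit(s) at $50,603 each.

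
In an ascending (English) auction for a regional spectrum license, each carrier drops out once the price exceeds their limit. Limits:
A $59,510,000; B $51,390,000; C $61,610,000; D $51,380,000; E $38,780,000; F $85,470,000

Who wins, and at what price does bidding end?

F wins at $61,610,000

Sorting limits: 85,470,000 (F) > 61,610,000 (C) > 59,510,000 (A) > 51,390,000 (B) > 51,380,000 (D) > 38,780,000 (E)
C is the last rival to drop out, at $61,610,000; F remains and wins at that price.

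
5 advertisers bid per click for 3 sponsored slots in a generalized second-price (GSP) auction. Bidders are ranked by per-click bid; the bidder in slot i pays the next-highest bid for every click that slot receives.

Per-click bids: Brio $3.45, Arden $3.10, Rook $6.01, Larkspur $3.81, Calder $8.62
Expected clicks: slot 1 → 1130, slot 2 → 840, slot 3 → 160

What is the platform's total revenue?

Total revenue: $10543.70

Sorting advertisers: $8.62 (Calder) > $6.01 (Rook) > $3.81 (Larkspur) > $3.45 (Brio) > …
Slot 1: Calder pays $6.01 × 1130 = $6791.30
Slot 2: Rook pays $3.81 × 840 = $3200.40
Slot 3: Larkspur pays $3.45 × 160 = $552.00
Total = $10543.70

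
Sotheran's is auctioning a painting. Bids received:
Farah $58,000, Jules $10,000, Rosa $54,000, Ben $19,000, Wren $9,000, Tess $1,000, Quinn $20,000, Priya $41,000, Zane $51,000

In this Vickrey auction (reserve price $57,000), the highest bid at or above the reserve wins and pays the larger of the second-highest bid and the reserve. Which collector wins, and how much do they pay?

Bids in order: 58,000 (Farah) > 54,000 (Rosa) > 51,000 (Zane) > 41,000 (Priya) > 20,000 (Quinn) > 19,000 (Ben) > …
Farah has the top bid at or above the reserve ($58,000).
Second-highest bid $54,000 is below the reserve $57,000, so the reserve binds → payment $57,000.

Farah pays $57,000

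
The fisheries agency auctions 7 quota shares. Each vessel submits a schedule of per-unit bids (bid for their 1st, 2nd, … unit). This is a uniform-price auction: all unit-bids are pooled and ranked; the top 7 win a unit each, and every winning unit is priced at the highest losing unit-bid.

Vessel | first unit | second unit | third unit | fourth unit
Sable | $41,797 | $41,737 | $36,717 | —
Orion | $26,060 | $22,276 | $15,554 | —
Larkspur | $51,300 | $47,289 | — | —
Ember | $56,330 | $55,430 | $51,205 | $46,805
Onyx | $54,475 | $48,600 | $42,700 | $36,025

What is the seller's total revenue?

Total revenue: $327,635

Merging the schedules and taking the best 7: 56,330 (Ember-1), 55,430 (Ember-2), 54,475 (Onyx-1), 51,300 (Larkspur-1), 51,205 (Ember-3), 48,600 (Onyx-2), 47,289 (Larkspur-2)
The (k+1)-th unit-bid is $46,805.
Allocation: Ember 3, Larkspur 2, Onyx 2. Every unit priced at $46,805.
Revenue = 7 × 46,805 = $327,635.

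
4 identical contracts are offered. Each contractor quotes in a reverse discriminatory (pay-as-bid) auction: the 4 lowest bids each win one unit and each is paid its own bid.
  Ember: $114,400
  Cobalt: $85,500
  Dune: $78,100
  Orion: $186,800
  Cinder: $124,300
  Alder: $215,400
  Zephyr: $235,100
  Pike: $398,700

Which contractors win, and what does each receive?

Ordering the bids: 78,100 (Dune), 85,500 (Cobalt), 114,400 (Ember), 124,300 (Cinder), 186,800 (Orion), 215,400 (Alder), …
Winners (4 units): Dune, Cobalt, Ember, Cinder.
Each winner is paid its own bid: Dune $78,100, Cobalt $85,500, Ember $114,400, Cinder $124,300.

Dune $78,100, Cobalt $85,500, Ember $114,400, Cinder $124,300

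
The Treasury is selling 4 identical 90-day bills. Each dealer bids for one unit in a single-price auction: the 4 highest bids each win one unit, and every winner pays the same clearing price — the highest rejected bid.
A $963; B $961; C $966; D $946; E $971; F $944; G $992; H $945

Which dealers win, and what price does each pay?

G, E, C, A; each pays $961

Sorting: 992 (G), 971 (E), 966 (C), 963 (A), 961 (B), 946 (D), …
Top 4: G, E, C, A.
First losing bid is B's $961, which sets the uniform price.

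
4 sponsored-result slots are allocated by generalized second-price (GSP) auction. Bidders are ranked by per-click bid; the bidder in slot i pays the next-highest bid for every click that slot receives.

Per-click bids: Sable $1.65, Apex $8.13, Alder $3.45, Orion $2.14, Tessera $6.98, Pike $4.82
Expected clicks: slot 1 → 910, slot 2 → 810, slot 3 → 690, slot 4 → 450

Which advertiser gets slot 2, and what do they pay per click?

Tessera; $4.82 per click

Sorting advertisers: $8.13 (Apex) > $6.98 (Tessera) > $4.82 (Pike) > $3.45 (Alder) > $2.14 (Orion) > …
Slot 2 goes to the second-ranked bidder, Tessera, who pays the next bid down: $4.82/click.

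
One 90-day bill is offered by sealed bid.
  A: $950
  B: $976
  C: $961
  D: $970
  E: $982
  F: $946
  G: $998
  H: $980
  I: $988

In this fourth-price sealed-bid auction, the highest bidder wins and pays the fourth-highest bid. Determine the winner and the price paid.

Bids ranked: 998 (G) > 988 (I) > 982 (E) > 980 (H) > 976 (B) > 970 (D) > …
G wins; payment is bid #4 in the ranking = $980.

G pays $980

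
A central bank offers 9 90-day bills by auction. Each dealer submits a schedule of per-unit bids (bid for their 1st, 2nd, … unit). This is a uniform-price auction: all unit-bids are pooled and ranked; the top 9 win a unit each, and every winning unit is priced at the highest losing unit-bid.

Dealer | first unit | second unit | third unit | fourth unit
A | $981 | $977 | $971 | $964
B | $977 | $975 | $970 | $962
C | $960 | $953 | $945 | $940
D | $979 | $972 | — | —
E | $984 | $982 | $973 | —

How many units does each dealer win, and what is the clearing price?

A 2, B 2, D 2, E 3; clearing price $971

Pooled unit-bids ranked (top 9): 984 (E-1), 982 (E-2), 981 (A-1), 979 (D-1), 977 (A-2), 977 (B-1), 975 (B-2), 973 (E-3), 972 (D-2)
First bid not allocated: $971.
Allocation: A 2, B 2, D 2, E 3.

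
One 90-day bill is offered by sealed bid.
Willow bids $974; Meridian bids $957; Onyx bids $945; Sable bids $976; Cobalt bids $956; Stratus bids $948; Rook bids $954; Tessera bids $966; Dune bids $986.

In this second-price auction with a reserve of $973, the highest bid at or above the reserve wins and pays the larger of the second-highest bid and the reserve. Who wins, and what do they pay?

Rule: the highest bid at or above the reserve wins and pays the larger of the second-highest bid and the reserve.
Bids ranked: 986 (Dune) > 976 (Sable) > 974 (Willow) > 966 (Tessera) > 957 (Meridian) > 956 (Cobalt) > …
Dune has the top bid at or above the reserve ($986).
Second-highest bid $976 exceeds the reserve $973 → payment $976.

Dune pays $976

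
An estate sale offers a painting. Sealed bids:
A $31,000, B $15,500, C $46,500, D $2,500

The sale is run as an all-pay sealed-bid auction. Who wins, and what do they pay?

C pays $46,500

Sorting bids: 46,500 (C) > 31,000 (A) > 15,500 (B) > 2,500 (D)
C is highest and takes the item; every bidder forfeits their bid.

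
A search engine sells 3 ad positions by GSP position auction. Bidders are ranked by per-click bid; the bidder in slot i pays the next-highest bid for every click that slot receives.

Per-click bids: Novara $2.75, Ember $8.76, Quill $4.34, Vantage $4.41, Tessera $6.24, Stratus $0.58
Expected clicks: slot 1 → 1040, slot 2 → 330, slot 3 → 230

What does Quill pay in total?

Per-click bids in order: $8.76 (Ember) > $6.24 (Tessera) > $4.41 (Vantage) > $4.34 (Quill) > …
Quill ranks below slot 3 → no slot, pays nothing.

Quill pays $0.00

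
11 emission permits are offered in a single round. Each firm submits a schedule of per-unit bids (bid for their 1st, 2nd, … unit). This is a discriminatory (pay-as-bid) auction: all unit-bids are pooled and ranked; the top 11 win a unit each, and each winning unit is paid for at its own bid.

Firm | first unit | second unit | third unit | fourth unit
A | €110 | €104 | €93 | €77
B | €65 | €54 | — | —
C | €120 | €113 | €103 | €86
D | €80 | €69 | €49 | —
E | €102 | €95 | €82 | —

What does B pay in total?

B pays €0

Merging the schedules and taking the best 11: 120 (C-1), 113 (C-2), 110 (A-1), 104 (A-2), 103 (C-3), 102 (E-1), 95 (E-2), 93 (A-3), 86 (C-4), 82 (E-3), 80 (D-1)
Next rejected bid: €77 (not a price — pay-as-bid).
B wins no units.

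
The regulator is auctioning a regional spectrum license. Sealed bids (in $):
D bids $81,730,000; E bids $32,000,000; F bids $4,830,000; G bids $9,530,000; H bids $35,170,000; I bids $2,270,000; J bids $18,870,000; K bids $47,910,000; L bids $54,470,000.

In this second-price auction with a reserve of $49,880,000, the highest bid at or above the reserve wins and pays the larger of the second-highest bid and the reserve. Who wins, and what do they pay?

Second-price auction with a reserve of $49,880,000: the highest bid at or above the reserve wins and pays the larger of the second-highest bid and the reserve.
Sorting bids: 81,730,000 (D) > 54,470,000 (L) > 47,910,000 (K) > 35,170,000 (H) > 32,000,000 (E) > 18,870,000 (J) > …
D has the top bid at or above the reserve ($81,730,000).
max(second-highest $54,470,000, reserve $49,880,000) = $54,470,000; the reserve does not bind.

D pays $54,470,000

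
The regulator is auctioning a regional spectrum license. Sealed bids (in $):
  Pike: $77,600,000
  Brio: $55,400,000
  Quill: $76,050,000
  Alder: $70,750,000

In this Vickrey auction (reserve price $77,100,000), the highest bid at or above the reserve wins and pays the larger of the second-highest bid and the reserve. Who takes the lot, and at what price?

Bids in order: 77,600,000 (Pike) > 76,050,000 (Quill) > 70,750,000 (Alder) > 55,400,000 (Brio)
Pike has the top bid at or above the reserve ($77,600,000).
max(second-highest $76,050,000, reserve $77,100,000) = $77,100,000.

Pike pays $77,100,000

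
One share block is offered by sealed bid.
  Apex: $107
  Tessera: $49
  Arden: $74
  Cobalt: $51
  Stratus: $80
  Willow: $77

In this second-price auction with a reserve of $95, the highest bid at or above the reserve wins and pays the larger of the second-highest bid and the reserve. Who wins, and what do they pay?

Second-price auction with a reserve of $95: the highest bid at or above the reserve wins and pays the larger of the second-highest bid and the reserve.
Bids ranked: 107 (Apex) > 80 (Stratus) > 77 (Willow) > 74 (Arden) > 51 (Cobalt) > 49 (Tessera)
Apex has the top bid at or above the reserve ($107).
Second-highest bid $80 is below the reserve $95, so the reserve binds → payment $95.

Apex pays $95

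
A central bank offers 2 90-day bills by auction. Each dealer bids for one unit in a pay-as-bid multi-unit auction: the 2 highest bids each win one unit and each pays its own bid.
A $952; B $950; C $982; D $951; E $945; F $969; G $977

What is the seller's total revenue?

Ordering the bids: 982 (C), 977 (G), 969 (F), 952 (A), …
Winners (2 units): C, G.
Total revenue = 982 + 977 = $1,959.

Total revenue: $1,959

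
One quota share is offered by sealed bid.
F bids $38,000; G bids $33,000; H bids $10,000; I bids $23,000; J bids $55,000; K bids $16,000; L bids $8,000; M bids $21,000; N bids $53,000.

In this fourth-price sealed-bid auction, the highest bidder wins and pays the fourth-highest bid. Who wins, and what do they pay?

Bids in order: 55,000 (J) > 53,000 (N) > 38,000 (F) > 33,000 (G) > 23,000 (I) > 21,000 (M) > …
J wins; payment is bid #4 in the ranking = $33,000.

J pays $33,000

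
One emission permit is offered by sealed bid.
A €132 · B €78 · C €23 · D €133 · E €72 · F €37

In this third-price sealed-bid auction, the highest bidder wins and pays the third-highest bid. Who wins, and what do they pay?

D pays €78

Bids ranked: 133 (D) > 132 (A) > 78 (B) > 72 (E) > 37 (F) > 23 (C)
D is highest; pays the third-highest bid, €78.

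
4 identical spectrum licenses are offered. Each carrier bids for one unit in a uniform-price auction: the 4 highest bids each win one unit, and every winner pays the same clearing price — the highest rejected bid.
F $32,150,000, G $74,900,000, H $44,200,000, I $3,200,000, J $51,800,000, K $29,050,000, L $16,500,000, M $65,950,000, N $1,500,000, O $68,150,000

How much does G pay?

G pays $44,200,000

Ordering the bids: 74,900,000 (G), 68,150,000 (O), 65,950,000 (M), 51,800,000 (J), 44,200,000 (H), 32,150,000 (F), …
Top 4: G, O, M, J.
Clearing price = highest rejected bid = $44,200,000.
G wins → pays $44,200,000.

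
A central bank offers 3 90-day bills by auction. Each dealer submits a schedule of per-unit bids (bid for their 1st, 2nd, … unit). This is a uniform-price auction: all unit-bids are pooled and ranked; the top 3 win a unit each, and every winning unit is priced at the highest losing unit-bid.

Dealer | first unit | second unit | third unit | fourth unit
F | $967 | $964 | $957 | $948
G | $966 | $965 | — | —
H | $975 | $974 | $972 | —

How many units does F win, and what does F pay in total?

F: 0 units, pays $0

Pooled unit-bids ranked (top 3): 975 (H-1), 974 (H-2), 972 (H-3)
The (k+1)-th unit-bid is $967.
F wins 0 unit(s) at $967 each.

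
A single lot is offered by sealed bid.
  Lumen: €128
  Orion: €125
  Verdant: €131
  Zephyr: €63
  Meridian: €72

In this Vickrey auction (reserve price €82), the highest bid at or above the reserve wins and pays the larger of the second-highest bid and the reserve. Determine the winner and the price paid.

Vickrey auction (reserve price €82): the highest bid at or above the reserve wins and pays the larger of the second-highest bid and the reserve.
Bids ranked: 131 (Verdant) > 128 (Lumen) > 125 (Orion) > 72 (Meridian) > 63 (Zephyr)
Highest eligible bid: Verdant at €131.
max(second-highest €128, reserve €82) = €128; the reserve does not bind.

Verdant pays €128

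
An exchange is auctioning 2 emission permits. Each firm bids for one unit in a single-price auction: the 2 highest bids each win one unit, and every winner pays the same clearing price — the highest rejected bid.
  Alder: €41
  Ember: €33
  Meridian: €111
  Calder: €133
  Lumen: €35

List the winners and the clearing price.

Ordering the bids: 133 (Calder), 111 (Meridian), 41 (Alder), 35 (Lumen), …
The 2 highest are Calder, Meridian.
Clearing price = highest rejected bid = €41.

Calder, Meridian; each pays €41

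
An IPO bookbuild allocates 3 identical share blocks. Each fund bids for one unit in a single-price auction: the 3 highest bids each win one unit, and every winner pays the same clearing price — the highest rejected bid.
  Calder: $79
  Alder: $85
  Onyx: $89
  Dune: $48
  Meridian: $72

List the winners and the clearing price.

Onyx, Alder, Calder; each pays $72

Sorting: 89 (Onyx), 85 (Alder), 79 (Calder), 72 (Meridian), 48 (Dune)
Top 3: Onyx, Alder, Calder.
First losing bid is Meridian's $72, which sets the uniform price.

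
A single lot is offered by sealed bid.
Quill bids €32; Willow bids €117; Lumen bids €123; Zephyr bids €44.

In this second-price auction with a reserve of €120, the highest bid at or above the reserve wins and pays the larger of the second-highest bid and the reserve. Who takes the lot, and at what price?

Second-price auction with a reserve of €120: the highest bid at or above the reserve wins and pays the larger of the second-highest bid and the reserve.
Sorting bids: 123 (Lumen) > 117 (Willow) > 44 (Zephyr) > 32 (Quill)
Lumen has the top bid at or above the reserve (€123).
max(second-highest €117, reserve €120) = €120.

Lumen pays €120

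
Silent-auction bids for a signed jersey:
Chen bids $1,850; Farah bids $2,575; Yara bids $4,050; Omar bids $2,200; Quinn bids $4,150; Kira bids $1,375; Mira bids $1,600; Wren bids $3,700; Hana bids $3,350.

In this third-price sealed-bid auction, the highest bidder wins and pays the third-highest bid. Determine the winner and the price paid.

Quinn pays $3,700

Third-price sealed-bid auction: the highest bidder wins and pays the third-highest bid.
Bids ranked: 4,150 (Quinn) > 4,050 (Yara) > 3,700 (Wren) > 3,350 (Hana) > 2,575 (Farah) > 2,200 (Omar) > …
Quinn wins; payment is bid #3 in the ranking = $3,700.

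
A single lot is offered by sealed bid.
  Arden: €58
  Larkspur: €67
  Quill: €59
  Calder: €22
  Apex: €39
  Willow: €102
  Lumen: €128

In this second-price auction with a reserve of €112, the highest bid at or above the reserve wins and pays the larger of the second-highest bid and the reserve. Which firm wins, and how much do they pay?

Rule: the highest bid at or above the reserve wins and pays the larger of the second-highest bid and the reserve.
Bids ranked: 128 (Lumen) > 102 (Willow) > 67 (Larkspur) > 59 (Quill) > 58 (Arden) > 39 (Apex) > …
Lumen has the top bid at or above the reserve (€128).
max(second-highest €102, reserve €112) = €112.

Lumen pays €112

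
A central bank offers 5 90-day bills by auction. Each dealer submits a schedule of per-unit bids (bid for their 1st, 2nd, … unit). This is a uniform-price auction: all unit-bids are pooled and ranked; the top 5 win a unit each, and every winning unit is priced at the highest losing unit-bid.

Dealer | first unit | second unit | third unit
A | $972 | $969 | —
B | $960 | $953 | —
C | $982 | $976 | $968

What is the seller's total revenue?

Total revenue: $4,800

All unit-bids, highest first — top 5: 982 (C-1), 976 (C-2), 972 (A-1), 969 (A-2), 968 (C-3)
Highest rejected unit-bid = $960.
Allocation: A 2, C 3. Every unit priced at $960.
Revenue = 5 × 960 = $4,800.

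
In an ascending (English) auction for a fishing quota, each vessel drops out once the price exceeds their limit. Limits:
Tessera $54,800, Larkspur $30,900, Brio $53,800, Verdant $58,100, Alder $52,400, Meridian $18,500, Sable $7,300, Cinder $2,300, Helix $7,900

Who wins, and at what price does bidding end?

Verdant wins at $54,800

Ascending (English) auction: the price rises until one bidder remains; the winner pays the price at which the last rival dropped out.
Sorting limits: 58,100 (Verdant) > 54,800 (Tessera) > 53,800 (Brio) > 52,400 (Alder) > 30,900 (Larkspur) > 18,500 (Meridian) > …
Tessera is the last rival to drop out, at $54,800; Verdant remains and wins at that price.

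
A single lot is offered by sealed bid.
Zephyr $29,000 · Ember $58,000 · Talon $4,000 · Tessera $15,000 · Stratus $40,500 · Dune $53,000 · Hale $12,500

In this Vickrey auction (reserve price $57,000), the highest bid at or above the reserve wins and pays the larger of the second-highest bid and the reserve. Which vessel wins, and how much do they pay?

Ember pays $57,000

Vickrey auction (reserve price $57,000): the highest bid at or above the reserve wins and pays the larger of the second-highest bid and the reserve.
Bids ranked: 58,000 (Ember) > 53,000 (Dune) > 40,500 (Stratus) > 29,000 (Zephyr) > 15,000 (Tessera) > 12,500 (Hale) > …
Ember has the top bid at or above the reserve ($58,000).
Second-highest bid $53,000 is below the reserve $57,000, so the reserve binds → payment $57,000.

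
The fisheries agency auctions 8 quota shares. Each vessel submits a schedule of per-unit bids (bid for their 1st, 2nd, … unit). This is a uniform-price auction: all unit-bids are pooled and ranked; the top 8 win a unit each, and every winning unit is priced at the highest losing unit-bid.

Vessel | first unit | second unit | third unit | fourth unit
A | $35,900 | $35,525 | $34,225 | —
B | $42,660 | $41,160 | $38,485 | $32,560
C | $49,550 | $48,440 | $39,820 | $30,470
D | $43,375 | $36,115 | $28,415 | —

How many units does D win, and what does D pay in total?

D: 2 units, pays $71,800

Pooled unit-bids ranked (top 8): 49,550 (C-1), 48,440 (C-2), 43,375 (D-1), 42,660 (B-1), 41,160 (B-2), 39,820 (C-3), 38,485 (B-3), 36,115 (D-2)
The (k+1)-th unit-bid is $35,900.
D wins 2 unit(s) at $35,900 each.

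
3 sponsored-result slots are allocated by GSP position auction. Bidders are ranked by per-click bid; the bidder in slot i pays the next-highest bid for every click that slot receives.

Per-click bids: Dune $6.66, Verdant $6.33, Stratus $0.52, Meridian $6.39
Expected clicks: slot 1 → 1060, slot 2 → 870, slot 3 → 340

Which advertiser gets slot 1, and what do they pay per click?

Sorting advertisers: $6.66 (Dune) > $6.39 (Meridian) > $6.33 (Verdant) > $0.52 (Stratus)
Slot 1 goes to the first-ranked bidder, Dune, who pays the next bid down: $6.39/click.

Dune; $6.39 per click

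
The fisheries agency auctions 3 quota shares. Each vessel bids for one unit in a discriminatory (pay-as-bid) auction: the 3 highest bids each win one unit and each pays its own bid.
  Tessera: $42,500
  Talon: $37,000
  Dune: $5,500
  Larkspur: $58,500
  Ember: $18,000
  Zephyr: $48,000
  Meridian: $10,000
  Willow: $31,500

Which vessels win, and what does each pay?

Larkspur $58,500, Zephyr $48,000, Tessera $42,500

Bids ranked high→low: 58,500 (Larkspur), 48,000 (Zephyr), 42,500 (Tessera), 37,000 (Talon), 31,500 (Willow), …
Top 3: Larkspur, Zephyr, Tessera.
Each winner pays its own bid: Larkspur $58,500, Zephyr $48,000, Tessera $42,500.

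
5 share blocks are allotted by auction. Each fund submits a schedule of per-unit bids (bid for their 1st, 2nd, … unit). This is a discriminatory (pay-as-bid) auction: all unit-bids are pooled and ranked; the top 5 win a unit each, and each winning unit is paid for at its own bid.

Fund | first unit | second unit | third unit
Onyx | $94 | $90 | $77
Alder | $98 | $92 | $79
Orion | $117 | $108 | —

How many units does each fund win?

Alder 2, Onyx 1, Orion 2

Merging the schedules and taking the best 5: 117 (Orion-1), 108 (Orion-2), 98 (Alder-1), 94 (Onyx-1), 92 (Alder-2)
Next rejected bid: $90 (not a price — pay-as-bid).
Allocation: Alder 2, Onyx 1, Orion 2.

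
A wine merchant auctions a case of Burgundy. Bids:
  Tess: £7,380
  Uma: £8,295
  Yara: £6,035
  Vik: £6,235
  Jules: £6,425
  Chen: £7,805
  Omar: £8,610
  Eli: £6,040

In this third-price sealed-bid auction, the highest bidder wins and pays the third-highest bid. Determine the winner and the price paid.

Omar pays £7,805

Third-price sealed-bid auction: the highest bidder wins and pays the third-highest bid.
Bids ranked: 8,610 (Omar) > 8,295 (Uma) > 7,805 (Chen) > 7,380 (Tess) > 6,425 (Jules) > 6,235 (Vik) > …
Omar is highest; pays the third-highest bid, £7,805.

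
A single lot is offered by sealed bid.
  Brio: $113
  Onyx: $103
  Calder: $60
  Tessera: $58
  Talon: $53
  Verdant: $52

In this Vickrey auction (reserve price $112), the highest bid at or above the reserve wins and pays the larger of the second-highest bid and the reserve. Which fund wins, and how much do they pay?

Rule: the highest bid at or above the reserve wins and pays the larger of the second-highest bid and the reserve.
Bids ranked: 113 (Brio) > 103 (Onyx) > 60 (Calder) > 58 (Tessera) > 53 (Talon) > 52 (Verdant)
Highest eligible bid: Brio at $113.
max(second-highest $103, reserve $112) = $112.

Brio pays $112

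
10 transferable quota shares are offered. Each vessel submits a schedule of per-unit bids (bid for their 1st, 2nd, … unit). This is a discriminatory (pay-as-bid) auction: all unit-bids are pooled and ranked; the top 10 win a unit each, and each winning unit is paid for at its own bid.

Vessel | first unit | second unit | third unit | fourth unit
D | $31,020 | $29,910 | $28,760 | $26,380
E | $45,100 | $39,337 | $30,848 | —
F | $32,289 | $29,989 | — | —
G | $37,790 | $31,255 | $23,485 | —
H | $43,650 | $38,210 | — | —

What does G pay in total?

Merging the schedules and taking the best 10: 45,100 (E-1), 43,650 (H-1), 39,337 (E-2), 38,210 (H-2), 37,790 (G-1), 32,289 (F-1), 31,255 (G-2), 31,020 (D-1), 30,848 (E-3), 29,989 (F-2)
Next rejected bid: $29,910 (not a price — pay-as-bid).
G's winning unit-bids: 37,790 + 31,255 = $69,045.

G pays $69,045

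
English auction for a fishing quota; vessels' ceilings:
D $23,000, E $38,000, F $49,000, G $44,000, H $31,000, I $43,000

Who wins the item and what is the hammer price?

F wins at $44,000

Sorting limits: 49,000 (F) > 44,000 (G) > 43,000 (I) > 38,000 (E) > 31,000 (H) > 23,000 (D)
Bidding ends when G exits at $44,000; F takes it.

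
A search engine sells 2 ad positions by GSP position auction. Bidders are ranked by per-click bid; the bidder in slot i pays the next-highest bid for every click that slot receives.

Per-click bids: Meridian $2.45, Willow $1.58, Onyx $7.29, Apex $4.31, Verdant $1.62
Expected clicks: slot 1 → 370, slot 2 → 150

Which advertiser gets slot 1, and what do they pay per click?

Sorting advertisers: $7.29 (Onyx) > $4.31 (Apex) > $2.45 (Meridian) > …
Slot 1 goes to the first-ranked bidder, Onyx, who pays the next bid down: $4.31/click.

Onyx; $4.31 per click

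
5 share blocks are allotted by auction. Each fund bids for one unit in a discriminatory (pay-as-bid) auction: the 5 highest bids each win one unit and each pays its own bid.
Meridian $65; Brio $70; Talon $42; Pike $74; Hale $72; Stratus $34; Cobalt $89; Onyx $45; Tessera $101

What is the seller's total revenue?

Total revenue: $406

Sorting: 101 (Tessera), 89 (Cobalt), 74 (Pike), 72 (Hale), 70 (Brio), 65 (Meridian), 45 (Onyx), …
Winners (5 units): Tessera, Cobalt, Pike, Hale, Brio.
Total revenue = 101 + 89 + 74 + 72 + 70 = $406.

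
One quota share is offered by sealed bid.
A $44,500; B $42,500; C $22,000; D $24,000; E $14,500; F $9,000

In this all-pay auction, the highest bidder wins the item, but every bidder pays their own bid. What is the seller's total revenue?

Bids in order: 44,500 (A) > 42,500 (B) > 24,000 (D) > 22,000 (C) > 14,500 (E) > 9,000 (F)
A wins with the top bid; all bids are sunk regardless.
Every bidder forfeits their bid regardless of winning.
Revenue = 44,500 + 42,500 + 22,000 + 24,000 + 14,500 + 9,000 = $156,500.

Total revenue: $156,500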